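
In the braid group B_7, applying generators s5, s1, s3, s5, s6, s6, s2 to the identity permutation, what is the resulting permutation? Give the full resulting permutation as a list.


Starting with identity [1, 2, 3, 4, 5, 6, 7].
Apply generators in sequence:
  After s5: [1, 2, 3, 4, 6, 5, 7]
  After s1: [2, 1, 3, 4, 6, 5, 7]
  After s3: [2, 1, 4, 3, 6, 5, 7]
  After s5: [2, 1, 4, 3, 5, 6, 7]
  After s6: [2, 1, 4, 3, 5, 7, 6]
  After s6: [2, 1, 4, 3, 5, 6, 7]
  After s2: [2, 4, 1, 3, 5, 6, 7]
Final permutation: [2, 4, 1, 3, 5, 6, 7]

[2, 4, 1, 3, 5, 6, 7]


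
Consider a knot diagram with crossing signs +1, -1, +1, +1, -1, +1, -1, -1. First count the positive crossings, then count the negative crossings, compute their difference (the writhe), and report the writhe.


Step 1: Count positive crossings (+1).
Positive crossings: 4
Step 2: Count negative crossings (-1).
Negative crossings: 4
Step 3: Writhe = (positive) - (negative)
w = 4 - 4 = 0
Step 4: |w| = 0, and w is zero

0


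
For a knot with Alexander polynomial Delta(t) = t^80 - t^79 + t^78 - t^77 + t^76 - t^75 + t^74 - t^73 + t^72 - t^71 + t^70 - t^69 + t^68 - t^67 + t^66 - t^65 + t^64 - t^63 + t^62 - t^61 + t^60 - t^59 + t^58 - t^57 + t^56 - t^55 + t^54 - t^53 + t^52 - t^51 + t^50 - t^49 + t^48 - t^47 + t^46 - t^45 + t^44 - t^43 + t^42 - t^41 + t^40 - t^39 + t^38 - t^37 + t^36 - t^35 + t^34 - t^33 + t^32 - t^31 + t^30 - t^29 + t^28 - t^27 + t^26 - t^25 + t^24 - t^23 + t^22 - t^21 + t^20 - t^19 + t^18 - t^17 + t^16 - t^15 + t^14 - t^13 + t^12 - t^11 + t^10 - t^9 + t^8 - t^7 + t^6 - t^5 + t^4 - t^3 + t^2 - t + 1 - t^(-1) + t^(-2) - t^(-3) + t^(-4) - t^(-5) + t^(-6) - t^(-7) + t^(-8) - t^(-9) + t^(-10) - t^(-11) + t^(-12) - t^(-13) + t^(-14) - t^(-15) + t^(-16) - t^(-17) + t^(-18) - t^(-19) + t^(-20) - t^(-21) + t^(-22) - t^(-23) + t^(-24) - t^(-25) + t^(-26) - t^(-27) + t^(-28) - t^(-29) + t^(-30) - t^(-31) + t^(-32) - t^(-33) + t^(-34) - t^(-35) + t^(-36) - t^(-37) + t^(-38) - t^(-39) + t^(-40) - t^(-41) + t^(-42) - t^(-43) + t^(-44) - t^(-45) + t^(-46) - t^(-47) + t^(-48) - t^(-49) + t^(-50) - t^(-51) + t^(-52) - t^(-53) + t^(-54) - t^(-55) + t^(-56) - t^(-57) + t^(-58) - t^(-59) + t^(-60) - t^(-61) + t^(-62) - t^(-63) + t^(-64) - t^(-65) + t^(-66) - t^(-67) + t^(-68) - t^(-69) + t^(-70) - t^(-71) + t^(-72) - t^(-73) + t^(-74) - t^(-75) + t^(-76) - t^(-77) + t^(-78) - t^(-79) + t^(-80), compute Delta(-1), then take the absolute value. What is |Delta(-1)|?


Step 1: The polynomial has 161 terms with alternating signs, exponents from 80 down to -80.
Step 2: Substitute t = -1. The i-th term has coefficient (-1)^i and exponent (m-i),
  so its value is (-1)^i * (-1)^(m-i) = (-1)^m = 1 for every i.
Step 3: All 161 terms equal 1, so Delta(-1) = 161 * (1) = 161
Step 4: |Delta(-1)| = 161

161


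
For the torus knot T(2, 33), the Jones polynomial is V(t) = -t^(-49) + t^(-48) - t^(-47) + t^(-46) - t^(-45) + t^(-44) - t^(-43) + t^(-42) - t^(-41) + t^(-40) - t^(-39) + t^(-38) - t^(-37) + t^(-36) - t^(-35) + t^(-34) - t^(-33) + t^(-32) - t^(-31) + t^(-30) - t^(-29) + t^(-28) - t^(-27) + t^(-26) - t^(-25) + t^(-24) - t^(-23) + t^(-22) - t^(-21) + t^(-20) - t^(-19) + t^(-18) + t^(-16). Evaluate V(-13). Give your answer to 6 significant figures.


Substituting t = -13 into V(t) = -t^(-49) + t^(-48) - t^(-47) + t^(-46) - t^(-45) + t^(-44) - t^(-43) + t^(-42) - t^(-41) + t^(-40) - t^(-39) + t^(-38) - t^(-37) + t^(-36) - t^(-35) + t^(-34) - t^(-33) + t^(-32) - t^(-31) + t^(-30) - t^(-29) + t^(-28) - t^(-27) + t^(-26) - t^(-25) + t^(-24) - t^(-23) + t^(-22) - t^(-21) + t^(-20) - t^(-19) + t^(-18) + t^(-16):
  (-)t^(-49) = 2.61081e-55
  (+)t^(-48) = 3.39406e-54
  (-)t^(-47) = 4.41227e-53
  (+)t^(-46) = 5.73596e-52
  (-)t^(-45) = 7.45674e-51
  (+)t^(-44) = 9.69377e-50
  (-)t^(-43) = 1.26019e-48
  (+)t^(-42) = 1.63825e-47
  (-)t^(-41) = 2.12972e-46
  (+)t^(-40) = 2.76864e-45
  (-)t^(-39) = 3.59923e-44
  (+)t^(-38) = 4.679e-43
  (-)t^(-37) = 6.08269e-42
  (+)t^(-36) = 7.9075e-41
  (-)t^(-35) = 1.02798e-39
  (+)t^(-34) = 1.33637e-38
  (-)t^(-33) = 1.73728e-37
  (+)t^(-32) = 2.25846e-36
  (-)t^(-31) = 2.936e-35
  (+)t^(-30) = 3.8168e-34
  (-)t^(-29) = 4.96184e-33
  (+)t^(-28) = 6.45039e-32
  (-)t^(-27) = 8.38551e-31
  (+)t^(-26) = 1.09012e-29
  (-)t^(-25) = 1.41715e-28
  (+)t^(-24) = 1.8423e-27
  (-)t^(-23) = 2.39499e-26
  (+)t^(-22) = 3.11348e-25
  (-)t^(-21) = 4.04753e-24
  (+)t^(-20) = 5.26178e-23
  (-)t^(-19) = 6.84032e-22
  (+)t^(-18) = 8.89241e-21
  (+)t^(-16) = 1.50282e-18
Sum = (2.61081e-55) + (3.39406e-54) + (4.41227e-53) + (5.73596e-52) + (7.45674e-51) + (9.69377e-50) + (1.26019e-48) + (1.63825e-47) + (2.12972e-46) + (2.76864e-45) + (3.59923e-44) + (4.679e-43) + (6.08269e-42) + (7.9075e-41) + (1.02798e-39) + (1.33637e-38) + (1.73728e-37) + (2.25846e-36) + (2.936e-35) + (3.8168e-34) + (4.96184e-33) + (6.45039e-32) + (8.38551e-31) + (1.09012e-29) + (1.41715e-28) + (1.8423e-27) + (2.39499e-26) + (3.11348e-25) + (4.04753e-24) + (5.26178e-23) + (6.84032e-22) + (8.89241e-21) + (1.50282e-18)
= 1.512451361e-18
Rounded to 6 significant figures: 1.51245e-18

1.51245e-18


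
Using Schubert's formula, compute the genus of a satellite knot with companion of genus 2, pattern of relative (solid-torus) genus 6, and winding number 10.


Schubert: g(satellite) = g_rel(pattern) + |winding| * g(companion),
where g_rel(pattern) is the genus of the pattern relative to the solid torus.
= 6 + 10 * 2
= 6 + 20 = 26

26


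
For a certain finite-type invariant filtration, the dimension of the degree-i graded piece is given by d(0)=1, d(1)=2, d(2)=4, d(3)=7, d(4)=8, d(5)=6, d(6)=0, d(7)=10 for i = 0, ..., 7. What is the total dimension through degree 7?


Total dimension = d(0) + d(1) + ... + d(7)
= 1 + 2 + 4 + 7 + 8 + 6 + 0 + 10
= 38

38


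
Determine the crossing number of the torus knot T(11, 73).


For a torus knot T(p, q) with gcd(p,q)=1,
the crossing number is min(p*(q-1), q*(p-1)).
p*(q-1) = 11*72 = 792
q*(p-1) = 73*10 = 730
min(792, 730) = 730

730


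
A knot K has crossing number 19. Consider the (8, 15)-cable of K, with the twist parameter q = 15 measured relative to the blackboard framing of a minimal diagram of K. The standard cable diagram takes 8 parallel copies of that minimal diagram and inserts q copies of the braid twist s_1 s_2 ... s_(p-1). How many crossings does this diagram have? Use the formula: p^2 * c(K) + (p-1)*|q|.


Step 1: Each of the c(K) crossings of the companion diagram becomes p*p = p^2 crossings among the p parallel strands, and each of the |q| twists s_1 s_2 ... s_(p-1) adds (p-1) crossings.
  Crossings = p^2 * c(K) + (p-1)*|q|
Step 2: = 8^2 * 19 + (8-1)*15
Step 3: = 64*19 + 7*15
Step 4: = 1216 + 105 = 1321

1321


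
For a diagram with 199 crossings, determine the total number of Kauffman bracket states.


Each crossing contributes 2 choices (A-smoothing or B-smoothing).
Total states = 2^199 = 803469022129495137770981046170581301261101496891396417650688

803469022129495137770981046170581301261101496891396417650688


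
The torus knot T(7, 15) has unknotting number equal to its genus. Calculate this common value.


For a torus knot T(p,q), both the unknotting number and genus equal (p-1)(q-1)/2.
= (7-1)(15-1)/2
= 6*14/2
= 84/2 = 42

42


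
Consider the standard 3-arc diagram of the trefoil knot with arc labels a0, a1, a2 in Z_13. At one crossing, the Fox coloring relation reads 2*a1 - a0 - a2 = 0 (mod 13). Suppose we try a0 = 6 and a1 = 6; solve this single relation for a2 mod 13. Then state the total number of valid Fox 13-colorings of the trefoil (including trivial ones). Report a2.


Step 1: Apply the given crossing relation 2*a1 - a0 - a2 = 0 (mod 13).
  a2 = 2*a1 - a0 mod 13
  a2 = 2*6 - 6 mod 13
  a2 = 12 - 6 mod 13
  a2 = 6 mod 13 = 6
Step 2: The trefoil has determinant 3.
  Number of Fox p-colorings (p prime) is p^2 if p = 3, else p.
  Since 13 does not divide 3, only trivial (constant) colorings exist.
  (Here a0 = a1 = a2 = 6, the constant coloring, which is valid.)
  Total colorings = 13
Step 3: a2 = 6, total Fox 13-colorings = 13

6


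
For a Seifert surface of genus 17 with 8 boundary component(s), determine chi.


chi = 2 - 2g - b
= 2 - 2*17 - 8
= 2 - 34 - 8 = -40

-40


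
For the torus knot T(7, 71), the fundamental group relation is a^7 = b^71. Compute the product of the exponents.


The relation is a^7 = b^71.
Product of exponents = 7 * 71
= 497

497


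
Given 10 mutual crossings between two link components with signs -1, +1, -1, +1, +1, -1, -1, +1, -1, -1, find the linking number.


Step 1: Count positive crossings: 4
Step 2: Count negative crossings: 6
Step 3: Sum of signs = 4 - 6 = -2
Step 4: Linking number = sum/2 = -2/2 = -1

-1


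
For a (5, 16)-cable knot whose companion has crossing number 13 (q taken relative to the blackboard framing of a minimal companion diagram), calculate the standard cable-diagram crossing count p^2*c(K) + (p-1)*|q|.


Step 1: Each of the c(K) crossings of the companion diagram becomes p*p = p^2 crossings among the p parallel strands, and each of the |q| twists s_1 s_2 ... s_(p-1) adds (p-1) crossings.
  Crossings = p^2 * c(K) + (p-1)*|q|
Step 2: = 5^2 * 13 + (5-1)*16
Step 3: = 25*13 + 4*16
Step 4: = 325 + 64 = 389

389


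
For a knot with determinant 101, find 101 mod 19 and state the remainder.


Step 1: A knot is p-colorable if and only if p divides its determinant.
Step 2: Compute 101 mod 19.
101 = 5 * 19 + 6
Step 3: 101 mod 19 = 6
Step 4: The knot is 19-colorable: no

6


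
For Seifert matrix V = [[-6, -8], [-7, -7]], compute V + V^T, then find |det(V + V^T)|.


Step 1: Form V + V^T where V = [[-6, -8], [-7, -7]]
  V^T = [[-6, -7], [-8, -7]]
  V + V^T = [[-12, -15], [-15, -14]]
Step 2: det(V + V^T) = (-12)*(-14) - (-15)*(-15)
  = 168 - 225 = -57
Step 3: Knot determinant = |det(V + V^T)| = |-57| = 57

57


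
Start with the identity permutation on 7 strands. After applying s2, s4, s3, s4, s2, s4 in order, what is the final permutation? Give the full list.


Starting with identity [1, 2, 3, 4, 5, 6, 7].
Apply generators in sequence:
  After s2: [1, 3, 2, 4, 5, 6, 7]
  After s4: [1, 3, 2, 5, 4, 6, 7]
  After s3: [1, 3, 5, 2, 4, 6, 7]
  After s4: [1, 3, 5, 4, 2, 6, 7]
  After s2: [1, 5, 3, 4, 2, 6, 7]
  After s4: [1, 5, 3, 2, 4, 6, 7]
Final permutation: [1, 5, 3, 2, 4, 6, 7]

[1, 5, 3, 2, 4, 6, 7]


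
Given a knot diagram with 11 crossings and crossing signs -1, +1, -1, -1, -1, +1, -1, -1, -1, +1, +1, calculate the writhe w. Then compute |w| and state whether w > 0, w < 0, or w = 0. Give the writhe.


Step 1: Count positive crossings (+1).
Positive crossings: 4
Step 2: Count negative crossings (-1).
Negative crossings: 7
Step 3: Writhe = (positive) - (negative)
w = 4 - 7 = -3
Step 4: |w| = 3, and w is negative

-3


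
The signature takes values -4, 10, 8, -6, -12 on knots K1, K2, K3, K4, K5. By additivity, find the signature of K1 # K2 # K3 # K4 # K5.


The signature is additive under connected sum.
signature(K1 # K2 # K3 # K4 # K5) = (-4) + (10) + (8) + (-6) + (-12)
= -4

-4


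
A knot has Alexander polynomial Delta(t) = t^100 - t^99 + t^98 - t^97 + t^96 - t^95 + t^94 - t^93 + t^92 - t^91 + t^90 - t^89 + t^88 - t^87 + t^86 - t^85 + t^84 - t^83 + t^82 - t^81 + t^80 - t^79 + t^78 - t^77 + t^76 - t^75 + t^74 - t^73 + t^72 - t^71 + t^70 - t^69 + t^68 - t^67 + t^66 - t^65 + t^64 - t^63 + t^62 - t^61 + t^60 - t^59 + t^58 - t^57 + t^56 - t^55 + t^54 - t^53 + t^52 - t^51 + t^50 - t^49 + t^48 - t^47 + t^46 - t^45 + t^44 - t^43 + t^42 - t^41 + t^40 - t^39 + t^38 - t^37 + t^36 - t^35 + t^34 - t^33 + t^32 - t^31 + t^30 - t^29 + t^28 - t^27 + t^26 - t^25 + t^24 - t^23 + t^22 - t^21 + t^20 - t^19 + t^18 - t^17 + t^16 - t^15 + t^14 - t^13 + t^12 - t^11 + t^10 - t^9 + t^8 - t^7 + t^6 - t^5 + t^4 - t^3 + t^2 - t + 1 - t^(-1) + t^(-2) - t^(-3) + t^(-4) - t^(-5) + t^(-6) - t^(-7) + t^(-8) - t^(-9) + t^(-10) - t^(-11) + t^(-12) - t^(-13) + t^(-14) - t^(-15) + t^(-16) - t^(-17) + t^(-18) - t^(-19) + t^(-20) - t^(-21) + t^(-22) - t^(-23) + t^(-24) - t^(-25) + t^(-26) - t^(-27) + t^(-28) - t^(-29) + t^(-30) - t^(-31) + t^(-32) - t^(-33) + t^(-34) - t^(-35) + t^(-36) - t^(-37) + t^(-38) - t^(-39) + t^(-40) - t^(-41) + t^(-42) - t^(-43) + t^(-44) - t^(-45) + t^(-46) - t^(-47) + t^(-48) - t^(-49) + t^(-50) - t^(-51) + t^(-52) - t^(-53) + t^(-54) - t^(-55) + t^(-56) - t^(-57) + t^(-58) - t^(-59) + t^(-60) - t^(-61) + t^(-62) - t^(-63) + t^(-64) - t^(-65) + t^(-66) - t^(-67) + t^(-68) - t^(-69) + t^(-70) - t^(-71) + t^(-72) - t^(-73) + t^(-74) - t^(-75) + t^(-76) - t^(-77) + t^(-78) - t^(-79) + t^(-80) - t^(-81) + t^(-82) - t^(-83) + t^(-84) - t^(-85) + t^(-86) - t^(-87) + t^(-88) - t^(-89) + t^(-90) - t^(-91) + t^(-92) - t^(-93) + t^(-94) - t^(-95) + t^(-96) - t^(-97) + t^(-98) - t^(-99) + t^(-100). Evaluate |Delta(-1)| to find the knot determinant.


Step 1: The polynomial has 201 terms with alternating signs, exponents from 100 down to -100.
Step 2: Substitute t = -1. The i-th term has coefficient (-1)^i and exponent (m-i),
  so its value is (-1)^i * (-1)^(m-i) = (-1)^m = 1 for every i.
Step 3: All 201 terms equal 1, so Delta(-1) = 201 * (1) = 201
Step 4: |Delta(-1)| = 201

201


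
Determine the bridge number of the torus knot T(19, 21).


The bridge number of T(p,q) is min(p,q).
min(19, 21) = 19

19


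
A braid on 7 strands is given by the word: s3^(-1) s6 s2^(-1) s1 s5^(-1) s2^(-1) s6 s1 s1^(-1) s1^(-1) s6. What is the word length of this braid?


The word length counts the number of generators (including inverses).
Listing each generator: s3^(-1), s6, s2^(-1), s1, s5^(-1), s2^(-1), s6, s1, s1^(-1), s1^(-1), s6
There are 11 generators in this braid word.

11


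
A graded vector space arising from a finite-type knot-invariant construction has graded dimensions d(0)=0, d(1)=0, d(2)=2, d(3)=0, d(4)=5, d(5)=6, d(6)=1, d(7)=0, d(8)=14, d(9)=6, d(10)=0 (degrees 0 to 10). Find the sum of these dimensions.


Total dimension = d(0) + d(1) + ... + d(10)
= 0 + 0 + 2 + 0 + 5 + 6 + 1 + 0 + 14 + 6 + 0
= 34

34


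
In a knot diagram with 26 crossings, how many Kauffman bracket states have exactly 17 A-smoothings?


We choose which 17 of 26 crossings get A-smoothings.
C(26, 17) = 26! / (17! * 9!)
= 3124550

3124550


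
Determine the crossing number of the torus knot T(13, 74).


For a torus knot T(p, q) with gcd(p,q)=1,
the crossing number is min(p*(q-1), q*(p-1)).
p*(q-1) = 13*73 = 949
q*(p-1) = 74*12 = 888
min(949, 888) = 888

888


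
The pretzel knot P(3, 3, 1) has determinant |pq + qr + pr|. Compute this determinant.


Step 1: Compute pq + qr + pr.
pq = 3*3 = 9
qr = 3*1 = 3
pr = 3*1 = 3
pq + qr + pr = 9 + 3 + 3 = 15
Step 2: Take absolute value.
det(P(3,3,1)) = |15| = 15

15


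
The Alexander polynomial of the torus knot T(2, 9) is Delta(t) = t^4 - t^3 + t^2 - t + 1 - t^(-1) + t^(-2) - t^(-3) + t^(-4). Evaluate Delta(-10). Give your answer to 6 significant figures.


Substituting t = -10 into Delta(t) = t^4 - t^3 + t^2 - t + 1 - t^(-1) + t^(-2) - t^(-3) + t^(-4):
Term values: (10000) + (1000) + (100) + (10) + (1) + (0.1) + (0.01) + (0.001) + (0.0001)
Sum = 11111.1111
Rounded to 6 significant figures: 11111.1

11111.1


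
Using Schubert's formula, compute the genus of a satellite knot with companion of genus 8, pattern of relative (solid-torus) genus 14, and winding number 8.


Schubert: g(satellite) = g_rel(pattern) + |winding| * g(companion),
where g_rel(pattern) is the genus of the pattern relative to the solid torus.
= 14 + 8 * 8
= 14 + 64 = 78

78


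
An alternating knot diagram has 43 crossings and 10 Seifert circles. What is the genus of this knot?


For alternating knots, g = (c - s + 1)/2.
= (43 - 10 + 1)/2
= 34/2 = 17

17


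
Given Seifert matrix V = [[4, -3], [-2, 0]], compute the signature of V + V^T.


Step 1: V + V^T = [[8, -5], [-5, 0]]
Step 2: trace = 8, det = -25
Step 3: Discriminant = 8^2 - 4*(-25) = 164
Step 4: Eigenvalues: 10.4031, -2.40312
Step 5: Signature = (# positive eigenvalues) - (# negative eigenvalues) = 0

0


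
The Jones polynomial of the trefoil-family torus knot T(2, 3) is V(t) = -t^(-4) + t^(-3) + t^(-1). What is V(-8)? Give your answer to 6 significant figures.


Substituting t = -8 into V(t) = -t^(-4) + t^(-3) + t^(-1):
  (-)t^(-4) = -0.000244141
  (+)t^(-3) = -0.00195312
  (+)t^(-1) = -0.125
Sum = (-0.000244141) + (-0.00195312) + (-0.125)
= -0.1271972656
Rounded to 6 significant figures: -0.127197

-0.127197


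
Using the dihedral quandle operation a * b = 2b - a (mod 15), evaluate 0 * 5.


0 * 5 = 2*5 - 0 mod 15
= 10 - 0 mod 15
= 10 mod 15 = 10

10


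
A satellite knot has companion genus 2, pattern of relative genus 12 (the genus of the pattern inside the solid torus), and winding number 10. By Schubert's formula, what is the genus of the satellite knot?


Schubert: g(satellite) = g_rel(pattern) + |winding| * g(companion),
where g_rel(pattern) is the genus of the pattern relative to the solid torus.
= 12 + 10 * 2
= 12 + 20 = 32

32


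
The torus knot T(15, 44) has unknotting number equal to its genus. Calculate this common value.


For a torus knot T(p,q), both the unknotting number and genus equal (p-1)(q-1)/2.
= (15-1)(44-1)/2
= 14*43/2
= 602/2 = 301

301


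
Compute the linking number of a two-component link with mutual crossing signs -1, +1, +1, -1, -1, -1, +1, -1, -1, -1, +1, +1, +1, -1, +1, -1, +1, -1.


Step 1: Count positive crossings: 8
Step 2: Count negative crossings: 10
Step 3: Sum of signs = 8 - 10 = -2
Step 4: Linking number = sum/2 = -2/2 = -1

-1


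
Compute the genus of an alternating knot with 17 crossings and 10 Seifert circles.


For alternating knots, g = (c - s + 1)/2.
= (17 - 10 + 1)/2
= 8/2 = 4

4


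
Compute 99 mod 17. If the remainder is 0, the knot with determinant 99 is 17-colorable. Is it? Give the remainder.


Step 1: A knot is p-colorable if and only if p divides its determinant.
Step 2: Compute 99 mod 17.
99 = 5 * 17 + 14
Step 3: 99 mod 17 = 14
Step 4: The knot is 17-colorable: no

14


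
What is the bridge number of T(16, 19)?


The bridge number of T(p,q) is min(p,q).
min(16, 19) = 16

16


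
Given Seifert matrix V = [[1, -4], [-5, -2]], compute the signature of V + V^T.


Step 1: V + V^T = [[2, -9], [-9, -4]]
Step 2: trace = -2, det = -89
Step 3: Discriminant = (-2)^2 - 4*(-89) = 360
Step 4: Eigenvalues: 8.48683, -10.4868
Step 5: Signature = (# positive eigenvalues) - (# negative eigenvalues) = 0

0


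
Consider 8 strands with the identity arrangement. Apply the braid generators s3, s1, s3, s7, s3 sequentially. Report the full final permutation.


Starting with identity [1, 2, 3, 4, 5, 6, 7, 8].
Apply generators in sequence:
  After s3: [1, 2, 4, 3, 5, 6, 7, 8]
  After s1: [2, 1, 4, 3, 5, 6, 7, 8]
  After s3: [2, 1, 3, 4, 5, 6, 7, 8]
  After s7: [2, 1, 3, 4, 5, 6, 8, 7]
  After s3: [2, 1, 4, 3, 5, 6, 8, 7]
Final permutation: [2, 1, 4, 3, 5, 6, 8, 7]

[2, 1, 4, 3, 5, 6, 8, 7]


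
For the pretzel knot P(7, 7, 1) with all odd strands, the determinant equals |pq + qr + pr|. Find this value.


Step 1: Compute pq + qr + pr.
pq = 7*7 = 49
qr = 7*1 = 7
pr = 7*1 = 7
pq + qr + pr = 49 + 7 + 7 = 63
Step 2: Take absolute value.
det(P(7,7,1)) = |63| = 63

63


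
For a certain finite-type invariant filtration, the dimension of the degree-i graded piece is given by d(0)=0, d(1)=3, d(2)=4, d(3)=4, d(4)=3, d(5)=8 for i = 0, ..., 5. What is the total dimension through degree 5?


Total dimension = d(0) + d(1) + ... + d(5)
= 0 + 3 + 4 + 4 + 3 + 8
= 22

22


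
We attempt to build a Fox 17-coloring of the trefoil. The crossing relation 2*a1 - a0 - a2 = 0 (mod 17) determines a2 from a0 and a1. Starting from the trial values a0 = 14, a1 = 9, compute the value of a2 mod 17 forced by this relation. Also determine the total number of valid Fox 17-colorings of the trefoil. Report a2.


Step 1: Apply the given crossing relation 2*a1 - a0 - a2 = 0 (mod 17).
  a2 = 2*a1 - a0 mod 17
  a2 = 2*9 - 14 mod 17
  a2 = 18 - 14 mod 17
  a2 = 4 mod 17 = 4
Step 2: The trefoil has determinant 3.
  Number of Fox p-colorings (p prime) is p^2 if p = 3, else p.
  Since 17 does not divide 3, only trivial (constant) colorings exist.
  (So the trial a0 = 14, a1 = 9 with a0 != a1 does NOT extend to a valid coloring of the whole trefoil: the other two crossing relations require 3*(a1 - a0) = 0 (mod 17), which fails.)
  Total colorings = 17
Step 3: a2 = 4, total Fox 17-colorings = 17

4


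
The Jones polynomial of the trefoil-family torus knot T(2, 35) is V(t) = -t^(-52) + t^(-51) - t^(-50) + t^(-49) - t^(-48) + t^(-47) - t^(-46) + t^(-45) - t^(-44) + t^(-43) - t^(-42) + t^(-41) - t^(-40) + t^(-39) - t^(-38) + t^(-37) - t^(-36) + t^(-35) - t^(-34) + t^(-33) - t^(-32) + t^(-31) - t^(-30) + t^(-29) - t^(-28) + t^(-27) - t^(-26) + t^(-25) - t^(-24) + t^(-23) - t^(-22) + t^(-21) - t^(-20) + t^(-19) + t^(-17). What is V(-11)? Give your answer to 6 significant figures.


Substituting t = -11 into V(t) = -t^(-52) + t^(-51) - t^(-50) + t^(-49) - t^(-48) + t^(-47) - t^(-46) + t^(-45) - t^(-44) + t^(-43) - t^(-42) + t^(-41) - t^(-40) + t^(-39) - t^(-38) + t^(-37) - t^(-36) + t^(-35) - t^(-34) + t^(-33) - t^(-32) + t^(-31) - t^(-30) + t^(-29) - t^(-28) + t^(-27) - t^(-26) + t^(-25) - t^(-24) + t^(-23) - t^(-22) + t^(-21) - t^(-20) + t^(-19) + t^(-17):
  (-)t^(-52) = -7.04013e-55
  (+)t^(-51) = -7.74414e-54
  (-)t^(-50) = -8.51855e-53
  (+)t^(-49) = -9.37041e-52
  (-)t^(-48) = -1.03074e-50
  (+)t^(-47) = -1.13382e-49
  (-)t^(-46) = -1.2472e-48
  (+)t^(-45) = -1.37192e-47
  (-)t^(-44) = -1.50911e-46
  (+)t^(-43) = -1.66002e-45
  (-)t^(-42) = -1.82603e-44
  (+)t^(-41) = -2.00863e-43
  (-)t^(-40) = -2.20949e-42
  (+)t^(-39) = -2.43044e-41
  (-)t^(-38) = -2.67349e-40
  (+)t^(-37) = -2.94083e-39
  (-)t^(-36) = -3.23492e-38
  (+)t^(-35) = -3.55841e-37
  (-)t^(-34) = -3.91425e-36
  (+)t^(-33) = -4.30568e-35
  (-)t^(-32) = -4.73624e-34
  (+)t^(-31) = -5.20987e-33
  (-)t^(-30) = -5.73086e-32
  (+)t^(-29) = -6.30394e-31
  (-)t^(-28) = -6.93433e-30
  (+)t^(-27) = -7.62777e-29
  (-)t^(-26) = -8.39055e-28
  (+)t^(-25) = -9.2296e-27
  (-)t^(-24) = -1.01526e-25
  (+)t^(-23) = -1.11678e-24
  (-)t^(-22) = -1.22846e-23
  (+)t^(-21) = -1.35131e-22
  (-)t^(-20) = -1.48644e-21
  (+)t^(-19) = -1.63508e-20
  (+)t^(-17) = -1.97845e-18
Sum = (-7.04013e-55) + (-7.74414e-54) + (-8.51855e-53) + (-9.37041e-52) + (-1.03074e-50) + (-1.13382e-49) + (-1.2472e-48) + (-1.37192e-47) + (-1.50911e-46) + (-1.66002e-45) + (-1.82603e-44) + (-2.00863e-43) + (-2.20949e-42) + (-2.43044e-41) + (-2.67349e-40) + (-2.94083e-39) + (-3.23492e-38) + (-3.55841e-37) + (-3.91425e-36) + (-4.30568e-35) + (-4.73624e-34) + (-5.20987e-33) + (-5.73086e-32) + (-6.30394e-31) + (-6.93433e-30) + (-7.62777e-29) + (-8.39055e-28) + (-9.2296e-27) + (-1.01526e-25) + (-1.11678e-24) + (-1.22846e-23) + (-1.35131e-22) + (-1.48644e-21) + (-1.63508e-20) + (-1.97845e-18)
= -1.996432568e-18
Rounded to 6 significant figures: -1.99643e-18

-1.99643e-18


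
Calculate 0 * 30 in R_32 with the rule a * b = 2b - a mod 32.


0 * 30 = 2*30 - 0 mod 32
= 60 - 0 mod 32
= 60 mod 32 = 28

28


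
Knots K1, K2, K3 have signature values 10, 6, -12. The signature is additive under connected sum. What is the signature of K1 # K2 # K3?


The signature is additive under connected sum.
signature(K1 # K2 # K3) = (10) + (6) + (-12)
= 4

4


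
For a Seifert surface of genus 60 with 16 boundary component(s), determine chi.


chi = 2 - 2g - b
= 2 - 2*60 - 16
= 2 - 120 - 16 = -134

-134


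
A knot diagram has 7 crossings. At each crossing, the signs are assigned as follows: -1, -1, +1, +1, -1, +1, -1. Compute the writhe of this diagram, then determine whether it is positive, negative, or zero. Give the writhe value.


Step 1: Count positive crossings (+1).
Positive crossings: 3
Step 2: Count negative crossings (-1).
Negative crossings: 4
Step 3: Writhe = (positive) - (negative)
w = 3 - 4 = -1
Step 4: |w| = 1, and w is negative

-1


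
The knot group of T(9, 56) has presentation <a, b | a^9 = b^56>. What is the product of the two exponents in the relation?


The relation is a^9 = b^56.
Product of exponents = 9 * 56
= 504

504


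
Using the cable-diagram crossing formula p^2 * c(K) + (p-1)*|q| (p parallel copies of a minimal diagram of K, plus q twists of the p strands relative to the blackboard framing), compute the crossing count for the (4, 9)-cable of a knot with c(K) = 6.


Step 1: Each of the c(K) crossings of the companion diagram becomes p*p = p^2 crossings among the p parallel strands, and each of the |q| twists s_1 s_2 ... s_(p-1) adds (p-1) crossings.
  Crossings = p^2 * c(K) + (p-1)*|q|
Step 2: = 4^2 * 6 + (4-1)*9
Step 3: = 16*6 + 3*9
Step 4: = 96 + 27 = 123

123


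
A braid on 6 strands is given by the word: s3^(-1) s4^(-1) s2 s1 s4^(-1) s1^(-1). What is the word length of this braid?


The word length counts the number of generators (including inverses).
Listing each generator: s3^(-1), s4^(-1), s2, s1, s4^(-1), s1^(-1)
There are 6 generators in this braid word.

6


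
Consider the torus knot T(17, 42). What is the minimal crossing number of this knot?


For a torus knot T(p, q) with gcd(p,q)=1,
the crossing number is min(p*(q-1), q*(p-1)).
p*(q-1) = 17*41 = 697
q*(p-1) = 42*16 = 672
min(697, 672) = 672

672


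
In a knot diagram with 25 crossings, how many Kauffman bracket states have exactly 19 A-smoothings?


We choose which 19 of 25 crossings get A-smoothings.
C(25, 19) = 25! / (19! * 6!)
= 177100

177100


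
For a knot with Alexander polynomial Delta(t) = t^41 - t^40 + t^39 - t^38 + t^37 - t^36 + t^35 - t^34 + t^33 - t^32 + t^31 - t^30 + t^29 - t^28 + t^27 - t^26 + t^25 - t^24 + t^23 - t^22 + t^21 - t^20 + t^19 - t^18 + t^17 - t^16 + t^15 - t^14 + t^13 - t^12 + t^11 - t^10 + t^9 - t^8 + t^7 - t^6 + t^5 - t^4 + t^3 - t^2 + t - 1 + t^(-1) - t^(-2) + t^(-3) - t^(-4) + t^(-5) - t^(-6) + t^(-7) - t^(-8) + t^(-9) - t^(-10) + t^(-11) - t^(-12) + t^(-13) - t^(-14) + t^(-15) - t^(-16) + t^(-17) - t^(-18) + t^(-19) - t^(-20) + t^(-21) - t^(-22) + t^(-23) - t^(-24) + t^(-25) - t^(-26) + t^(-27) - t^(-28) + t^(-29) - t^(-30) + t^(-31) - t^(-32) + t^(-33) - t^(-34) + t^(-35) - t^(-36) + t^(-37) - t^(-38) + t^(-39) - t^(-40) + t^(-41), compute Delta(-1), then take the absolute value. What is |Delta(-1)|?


Step 1: The polynomial has 83 terms with alternating signs, exponents from 41 down to -41.
Step 2: Substitute t = -1. The i-th term has coefficient (-1)^i and exponent (m-i),
  so its value is (-1)^i * (-1)^(m-i) = (-1)^m = -1 for every i.
Step 3: All 83 terms equal -1, so Delta(-1) = 83 * (-1) = -83
Step 4: |Delta(-1)| = 83

83


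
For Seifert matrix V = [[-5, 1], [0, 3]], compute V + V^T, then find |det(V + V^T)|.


Step 1: Form V + V^T where V = [[-5, 1], [0, 3]]
  V^T = [[-5, 0], [1, 3]]
  V + V^T = [[-10, 1], [1, 6]]
Step 2: det(V + V^T) = (-10)*6 - 1*1
  = -60 - 1 = -61
Step 3: Knot determinant = |det(V + V^T)| = |-61| = 61

61


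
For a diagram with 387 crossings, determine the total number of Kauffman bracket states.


Each crossing contributes 2 choices (A-smoothing or B-smoothing).
Total states = 2^387 = 315216049571155833698232320801148910440637914163723573343586347233965774171977684891314130039079325126453023922454528

315216049571155833698232320801148910440637914163723573343586347233965774171977684891314130039079325126453023922454528


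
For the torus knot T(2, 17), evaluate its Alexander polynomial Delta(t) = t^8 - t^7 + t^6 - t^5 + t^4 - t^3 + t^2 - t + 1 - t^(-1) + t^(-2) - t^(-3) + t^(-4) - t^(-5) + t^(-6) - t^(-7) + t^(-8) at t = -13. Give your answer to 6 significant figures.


Substituting t = -13 into Delta(t) = t^8 - t^7 + t^6 - t^5 + t^4 - t^3 + t^2 - t + 1 - t^(-1) + t^(-2) - t^(-3) + t^(-4) - t^(-5) + t^(-6) - t^(-7) + t^(-8):
Term values: (815730721) + (62748517) + (4826809) + (371293) + (28561) + (2197) + (169) + (13) + (1) + (0.0769231) + (0.00591716) + (0.000455166) + (3.50128e-05) + (2.69329e-06) + (2.07176e-07) + (1.59366e-08) + (1.22589e-09)
Sum = 883708281.1
Rounded to 6 significant figures: 8.83708e+08

8.83708e+08


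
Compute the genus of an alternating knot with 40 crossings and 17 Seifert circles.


For alternating knots, g = (c - s + 1)/2.
= (40 - 17 + 1)/2
= 24/2 = 12

12


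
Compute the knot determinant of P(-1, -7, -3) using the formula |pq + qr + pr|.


Step 1: Compute pq + qr + pr.
pq = (-1)*(-7) = 7
qr = (-7)*(-3) = 21
pr = (-1)*(-3) = 3
pq + qr + pr = 7 + 21 + 3 = 31
Step 2: Take absolute value.
det(P(-1,-7,-3)) = |31| = 31

31


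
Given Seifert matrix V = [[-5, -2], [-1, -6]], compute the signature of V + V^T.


Step 1: V + V^T = [[-10, -3], [-3, -12]]
Step 2: trace = -22, det = 111
Step 3: Discriminant = (-22)^2 - 4*111 = 40
Step 4: Eigenvalues: -7.83772, -14.1623
Step 5: Signature = (# positive eigenvalues) - (# negative eigenvalues) = -2

-2


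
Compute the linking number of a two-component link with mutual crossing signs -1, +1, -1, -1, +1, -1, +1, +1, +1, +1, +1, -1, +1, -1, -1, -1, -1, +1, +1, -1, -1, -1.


Step 1: Count positive crossings: 10
Step 2: Count negative crossings: 12
Step 3: Sum of signs = 10 - 12 = -2
Step 4: Linking number = sum/2 = -2/2 = -1

-1


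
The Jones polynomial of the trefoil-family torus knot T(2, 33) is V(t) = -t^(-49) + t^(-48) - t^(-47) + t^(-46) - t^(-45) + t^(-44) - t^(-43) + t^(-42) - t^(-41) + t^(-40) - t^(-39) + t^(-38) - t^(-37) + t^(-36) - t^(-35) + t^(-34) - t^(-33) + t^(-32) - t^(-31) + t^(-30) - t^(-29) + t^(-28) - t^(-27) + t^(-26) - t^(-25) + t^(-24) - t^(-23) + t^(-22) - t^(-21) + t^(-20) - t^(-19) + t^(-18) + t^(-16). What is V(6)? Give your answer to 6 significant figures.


Substituting t = 6 into V(t) = -t^(-49) + t^(-48) - t^(-47) + t^(-46) - t^(-45) + t^(-44) - t^(-43) + t^(-42) - t^(-41) + t^(-40) - t^(-39) + t^(-38) - t^(-37) + t^(-36) - t^(-35) + t^(-34) - t^(-33) + t^(-32) - t^(-31) + t^(-30) - t^(-29) + t^(-28) - t^(-27) + t^(-26) - t^(-25) + t^(-24) - t^(-23) + t^(-22) - t^(-21) + t^(-20) - t^(-19) + t^(-18) + t^(-16):
  (-)t^(-49) = -7.42316e-39
  (+)t^(-48) = 4.4539e-38
  (-)t^(-47) = -2.67234e-37
  (+)t^(-46) = 1.6034e-36
  (-)t^(-45) = -9.62041e-36
  (+)t^(-44) = 5.77225e-35
  (-)t^(-43) = -3.46335e-34
  (+)t^(-42) = 2.07801e-33
  (-)t^(-41) = -1.24681e-32
  (+)t^(-40) = 7.48083e-32
  (-)t^(-39) = -4.4885e-31
  (+)t^(-38) = 2.6931e-30
  (-)t^(-37) = -1.61586e-29
  (+)t^(-36) = 9.69516e-29
  (-)t^(-35) = -5.8171e-28
  (+)t^(-34) = 3.49026e-27
  (-)t^(-33) = -2.09415e-26
  (+)t^(-32) = 1.25649e-25
  (-)t^(-31) = -7.53896e-25
  (+)t^(-30) = 4.52337e-24
  (-)t^(-29) = -2.71402e-23
  (+)t^(-28) = 1.62841e-22
  (-)t^(-27) = -9.77049e-22
  (+)t^(-26) = 5.86229e-21
  (-)t^(-25) = -3.51738e-20
  (+)t^(-24) = 2.11043e-19
  (-)t^(-23) = -1.26626e-18
  (+)t^(-22) = 7.59753e-18
  (-)t^(-21) = -4.55852e-17
  (+)t^(-20) = 2.73511e-16
  (-)t^(-19) = -1.64107e-15
  (+)t^(-18) = 9.8464e-15
  (+)t^(-16) = 3.5447e-13
Sum = (-7.42316e-39) + (4.4539e-38) + (-2.67234e-37) + (1.6034e-36) + (-9.62041e-36) + (5.77225e-35) + (-3.46335e-34) + (2.07801e-33) + (-1.24681e-32) + (7.48083e-32) + (-4.4885e-31) + (2.6931e-30) + (-1.61586e-29) + (9.69516e-29) + (-5.8171e-28) + (3.49026e-27) + (-2.09415e-26) + (1.25649e-25) + (-7.53896e-25) + (4.52337e-24) + (-2.71402e-23) + (1.62841e-22) + (-9.77049e-22) + (5.86229e-21) + (-3.51738e-20) + (2.11043e-19) + (-1.26626e-18) + (7.59753e-18) + (-4.55852e-17) + (2.73511e-16) + (-1.64107e-15) + (9.8464e-15) + (3.5447e-13)
= 3.629101869e-13
Rounded to 6 significant figures: 3.6291e-13

3.6291e-13


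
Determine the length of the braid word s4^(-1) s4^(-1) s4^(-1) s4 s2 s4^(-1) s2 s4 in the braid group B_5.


The word length counts the number of generators (including inverses).
Listing each generator: s4^(-1), s4^(-1), s4^(-1), s4, s2, s4^(-1), s2, s4
There are 8 generators in this braid word.

8


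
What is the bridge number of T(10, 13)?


The bridge number of T(p,q) is min(p,q).
min(10, 13) = 10

10


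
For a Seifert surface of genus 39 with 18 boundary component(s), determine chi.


chi = 2 - 2g - b
= 2 - 2*39 - 18
= 2 - 78 - 18 = -94

-94


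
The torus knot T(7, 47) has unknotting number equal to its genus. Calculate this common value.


For a torus knot T(p,q), both the unknotting number and genus equal (p-1)(q-1)/2.
= (7-1)(47-1)/2
= 6*46/2
= 276/2 = 138

138


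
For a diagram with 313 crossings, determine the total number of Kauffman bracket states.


Each crossing contributes 2 choices (A-smoothing or B-smoothing).
Total states = 2^313 = 16687398718132110018711107079449625895333629080911349765211262561111091607661254297054391304192

16687398718132110018711107079449625895333629080911349765211262561111091607661254297054391304192


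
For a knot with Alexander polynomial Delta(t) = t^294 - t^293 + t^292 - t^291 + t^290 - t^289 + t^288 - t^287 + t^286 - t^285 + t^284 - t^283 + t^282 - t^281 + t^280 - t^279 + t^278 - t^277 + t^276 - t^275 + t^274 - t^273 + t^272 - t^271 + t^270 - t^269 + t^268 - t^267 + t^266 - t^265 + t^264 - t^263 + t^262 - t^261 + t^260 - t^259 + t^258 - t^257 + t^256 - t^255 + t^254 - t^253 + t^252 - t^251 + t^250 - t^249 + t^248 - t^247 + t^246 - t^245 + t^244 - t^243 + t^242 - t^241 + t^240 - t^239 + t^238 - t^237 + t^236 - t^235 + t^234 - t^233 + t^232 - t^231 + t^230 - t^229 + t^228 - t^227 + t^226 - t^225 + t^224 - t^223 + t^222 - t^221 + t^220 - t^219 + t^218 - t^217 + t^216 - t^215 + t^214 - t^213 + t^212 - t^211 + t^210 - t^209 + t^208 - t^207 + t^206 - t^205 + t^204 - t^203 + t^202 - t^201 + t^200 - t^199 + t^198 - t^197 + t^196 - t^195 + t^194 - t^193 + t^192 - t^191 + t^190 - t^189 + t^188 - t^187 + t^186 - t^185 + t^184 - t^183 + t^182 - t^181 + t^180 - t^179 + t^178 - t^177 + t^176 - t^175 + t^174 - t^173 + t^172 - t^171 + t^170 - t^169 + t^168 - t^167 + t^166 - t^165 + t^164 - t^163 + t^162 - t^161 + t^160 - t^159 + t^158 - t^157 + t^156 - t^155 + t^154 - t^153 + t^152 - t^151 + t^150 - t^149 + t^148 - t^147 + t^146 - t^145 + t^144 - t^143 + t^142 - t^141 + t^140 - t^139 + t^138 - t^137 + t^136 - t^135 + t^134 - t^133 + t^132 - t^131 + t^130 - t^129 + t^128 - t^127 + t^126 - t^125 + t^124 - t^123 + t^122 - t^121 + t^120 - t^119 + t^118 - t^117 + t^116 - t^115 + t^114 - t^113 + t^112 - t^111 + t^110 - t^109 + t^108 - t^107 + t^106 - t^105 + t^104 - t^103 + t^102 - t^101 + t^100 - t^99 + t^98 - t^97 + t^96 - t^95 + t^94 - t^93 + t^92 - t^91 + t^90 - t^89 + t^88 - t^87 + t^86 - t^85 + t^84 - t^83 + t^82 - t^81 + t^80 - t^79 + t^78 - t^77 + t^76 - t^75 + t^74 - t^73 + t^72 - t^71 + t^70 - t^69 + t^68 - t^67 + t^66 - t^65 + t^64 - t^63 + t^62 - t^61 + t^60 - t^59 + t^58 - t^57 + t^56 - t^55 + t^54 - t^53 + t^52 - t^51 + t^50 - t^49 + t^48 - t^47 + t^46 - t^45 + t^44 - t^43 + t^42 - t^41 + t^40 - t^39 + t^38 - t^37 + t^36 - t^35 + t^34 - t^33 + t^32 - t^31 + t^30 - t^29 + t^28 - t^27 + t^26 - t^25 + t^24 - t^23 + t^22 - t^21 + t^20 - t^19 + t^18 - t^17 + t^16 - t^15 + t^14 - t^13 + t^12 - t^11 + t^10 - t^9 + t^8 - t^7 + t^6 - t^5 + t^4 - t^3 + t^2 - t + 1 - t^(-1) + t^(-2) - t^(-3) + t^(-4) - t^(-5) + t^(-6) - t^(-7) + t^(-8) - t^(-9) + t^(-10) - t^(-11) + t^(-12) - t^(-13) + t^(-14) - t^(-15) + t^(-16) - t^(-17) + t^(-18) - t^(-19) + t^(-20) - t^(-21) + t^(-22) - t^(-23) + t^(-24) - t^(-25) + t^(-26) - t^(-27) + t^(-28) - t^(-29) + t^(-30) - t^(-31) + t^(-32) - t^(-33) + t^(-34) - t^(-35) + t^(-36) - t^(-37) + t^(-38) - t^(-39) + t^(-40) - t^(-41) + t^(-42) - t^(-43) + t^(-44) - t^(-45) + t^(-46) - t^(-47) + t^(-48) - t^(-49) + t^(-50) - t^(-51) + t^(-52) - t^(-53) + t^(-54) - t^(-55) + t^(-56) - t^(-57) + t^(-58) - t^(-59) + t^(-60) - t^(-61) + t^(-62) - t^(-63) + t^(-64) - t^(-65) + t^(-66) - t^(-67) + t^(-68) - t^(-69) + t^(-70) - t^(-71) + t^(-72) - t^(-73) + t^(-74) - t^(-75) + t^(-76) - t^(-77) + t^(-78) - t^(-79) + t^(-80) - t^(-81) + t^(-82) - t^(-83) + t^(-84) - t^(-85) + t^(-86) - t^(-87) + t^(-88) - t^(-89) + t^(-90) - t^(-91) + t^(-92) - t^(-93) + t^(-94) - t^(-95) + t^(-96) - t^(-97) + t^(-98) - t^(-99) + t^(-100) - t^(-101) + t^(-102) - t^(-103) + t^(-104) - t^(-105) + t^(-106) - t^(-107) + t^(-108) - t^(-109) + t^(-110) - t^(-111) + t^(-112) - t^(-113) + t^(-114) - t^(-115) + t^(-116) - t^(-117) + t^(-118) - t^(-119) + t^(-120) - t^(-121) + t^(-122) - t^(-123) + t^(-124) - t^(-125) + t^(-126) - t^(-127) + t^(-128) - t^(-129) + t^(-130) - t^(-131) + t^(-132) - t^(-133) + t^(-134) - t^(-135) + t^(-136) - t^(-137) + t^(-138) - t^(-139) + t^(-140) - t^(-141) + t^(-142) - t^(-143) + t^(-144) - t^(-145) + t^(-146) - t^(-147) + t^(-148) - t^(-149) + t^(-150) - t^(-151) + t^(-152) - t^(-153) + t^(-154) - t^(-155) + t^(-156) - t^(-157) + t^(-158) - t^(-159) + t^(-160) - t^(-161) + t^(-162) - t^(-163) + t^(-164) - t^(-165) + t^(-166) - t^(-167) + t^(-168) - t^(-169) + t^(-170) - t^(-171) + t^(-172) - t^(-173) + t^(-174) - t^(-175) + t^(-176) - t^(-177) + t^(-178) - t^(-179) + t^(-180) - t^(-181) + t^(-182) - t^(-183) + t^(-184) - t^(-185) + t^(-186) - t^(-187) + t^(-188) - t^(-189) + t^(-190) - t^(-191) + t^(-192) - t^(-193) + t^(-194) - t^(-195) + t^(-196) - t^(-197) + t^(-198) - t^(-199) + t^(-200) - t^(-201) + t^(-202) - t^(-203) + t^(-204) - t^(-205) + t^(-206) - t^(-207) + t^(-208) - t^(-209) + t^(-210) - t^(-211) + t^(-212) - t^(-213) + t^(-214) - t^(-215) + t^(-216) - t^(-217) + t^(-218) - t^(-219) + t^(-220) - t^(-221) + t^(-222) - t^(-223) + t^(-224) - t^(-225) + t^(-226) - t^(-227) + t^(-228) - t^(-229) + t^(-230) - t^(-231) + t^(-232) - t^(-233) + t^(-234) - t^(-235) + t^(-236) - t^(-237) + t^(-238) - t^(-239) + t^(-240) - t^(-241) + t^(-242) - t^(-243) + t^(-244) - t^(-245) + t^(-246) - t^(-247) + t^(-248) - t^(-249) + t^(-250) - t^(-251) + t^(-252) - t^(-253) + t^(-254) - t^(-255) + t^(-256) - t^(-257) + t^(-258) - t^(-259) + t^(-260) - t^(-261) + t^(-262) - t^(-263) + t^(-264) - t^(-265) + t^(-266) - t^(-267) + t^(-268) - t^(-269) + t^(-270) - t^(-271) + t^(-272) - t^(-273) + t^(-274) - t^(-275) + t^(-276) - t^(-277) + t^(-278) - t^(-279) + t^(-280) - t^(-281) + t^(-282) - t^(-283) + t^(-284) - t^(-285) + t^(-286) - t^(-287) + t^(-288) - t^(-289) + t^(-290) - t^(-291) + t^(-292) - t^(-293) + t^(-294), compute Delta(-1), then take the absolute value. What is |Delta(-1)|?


Step 1: The polynomial has 589 terms with alternating signs, exponents from 294 down to -294.
Step 2: Substitute t = -1. The i-th term has coefficient (-1)^i and exponent (m-i),
  so its value is (-1)^i * (-1)^(m-i) = (-1)^m = 1 for every i.
Step 3: All 589 terms equal 1, so Delta(-1) = 589 * (1) = 589
Step 4: |Delta(-1)| = 589

589


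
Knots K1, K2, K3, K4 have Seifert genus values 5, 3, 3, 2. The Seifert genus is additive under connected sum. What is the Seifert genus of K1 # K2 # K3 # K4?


The Seifert genus is additive under connected sum.
Seifert genus(K1 # K2 # K3 # K4) = (5) + (3) + (3) + (2)
= 13

13


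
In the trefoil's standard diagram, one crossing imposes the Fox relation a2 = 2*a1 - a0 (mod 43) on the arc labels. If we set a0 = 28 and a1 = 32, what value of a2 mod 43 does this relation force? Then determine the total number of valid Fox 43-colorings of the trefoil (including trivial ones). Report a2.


Step 1: Apply the given crossing relation 2*a1 - a0 - a2 = 0 (mod 43).
  a2 = 2*a1 - a0 mod 43
  a2 = 2*32 - 28 mod 43
  a2 = 64 - 28 mod 43
  a2 = 36 mod 43 = 36
Step 2: The trefoil has determinant 3.
  Number of Fox p-colorings (p prime) is p^2 if p = 3, else p.
  Since 43 does not divide 3, only trivial (constant) colorings exist.
  (So the trial a0 = 28, a1 = 32 with a0 != a1 does NOT extend to a valid coloring of the whole trefoil: the other two crossing relations require 3*(a1 - a0) = 0 (mod 43), which fails.)
  Total colorings = 43
Step 3: a2 = 36, total Fox 43-colorings = 43

36


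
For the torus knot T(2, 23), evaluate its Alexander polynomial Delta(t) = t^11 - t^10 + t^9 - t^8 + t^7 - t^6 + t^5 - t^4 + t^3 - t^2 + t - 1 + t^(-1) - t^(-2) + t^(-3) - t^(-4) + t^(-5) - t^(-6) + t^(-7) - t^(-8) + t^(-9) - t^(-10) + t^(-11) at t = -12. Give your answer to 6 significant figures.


Substituting t = -12 into Delta(t) = t^11 - t^10 + t^9 - t^8 + t^7 - t^6 + t^5 - t^4 + t^3 - t^2 + t - 1 + t^(-1) - t^(-2) + t^(-3) - t^(-4) + t^(-5) - t^(-6) + t^(-7) - t^(-8) + t^(-9) - t^(-10) + t^(-11):
Term values: (-743008370688) + (-61917364224) + (-5159780352) + (-429981696) + (-35831808) + (-2985984) + (-248832) + (-20736) + (-1728) + (-144) + (-12) + (-1) + (-0.0833333) + (-0.00694444) + (-0.000578704) + (-4.82253e-05) + (-4.01878e-06) + (-3.34898e-07) + (-2.79082e-08) + (-2.32568e-09) + (-1.93807e-10) + (-1.61506e-11) + (-1.34588e-12)
Sum = -8.105545862e+11
Rounded to 6 significant figures: -8.10555e+11

-8.10555e+11
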